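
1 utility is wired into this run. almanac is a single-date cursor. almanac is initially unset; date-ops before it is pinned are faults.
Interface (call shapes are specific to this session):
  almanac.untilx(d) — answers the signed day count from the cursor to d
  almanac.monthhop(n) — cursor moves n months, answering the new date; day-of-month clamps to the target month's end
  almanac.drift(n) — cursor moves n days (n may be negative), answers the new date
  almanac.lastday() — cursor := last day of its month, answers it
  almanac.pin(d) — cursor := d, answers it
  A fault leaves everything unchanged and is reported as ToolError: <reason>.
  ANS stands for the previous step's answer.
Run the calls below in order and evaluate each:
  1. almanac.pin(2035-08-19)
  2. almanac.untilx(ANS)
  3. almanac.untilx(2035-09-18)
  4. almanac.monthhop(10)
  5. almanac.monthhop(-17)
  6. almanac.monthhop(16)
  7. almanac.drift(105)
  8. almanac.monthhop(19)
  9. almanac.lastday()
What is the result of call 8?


> almanac.pin d: 2035-08-19
[out] 2035-08-19
> almanac.untilx d: ANS
[out] 0
> almanac.untilx d: 2035-09-18
[out] 30
> almanac.monthhop n: 10
[out] 2036-06-19
> almanac.monthhop n: -17
[out] 2035-01-19
> almanac.monthhop n: 16
[out] 2036-05-19
> almanac.drift n: 105
[out] 2036-09-01
> almanac.monthhop n: 19
[out] 2038-04-01
> almanac.lastday
[out] 2038-04-30

Answer: 2038-04-01


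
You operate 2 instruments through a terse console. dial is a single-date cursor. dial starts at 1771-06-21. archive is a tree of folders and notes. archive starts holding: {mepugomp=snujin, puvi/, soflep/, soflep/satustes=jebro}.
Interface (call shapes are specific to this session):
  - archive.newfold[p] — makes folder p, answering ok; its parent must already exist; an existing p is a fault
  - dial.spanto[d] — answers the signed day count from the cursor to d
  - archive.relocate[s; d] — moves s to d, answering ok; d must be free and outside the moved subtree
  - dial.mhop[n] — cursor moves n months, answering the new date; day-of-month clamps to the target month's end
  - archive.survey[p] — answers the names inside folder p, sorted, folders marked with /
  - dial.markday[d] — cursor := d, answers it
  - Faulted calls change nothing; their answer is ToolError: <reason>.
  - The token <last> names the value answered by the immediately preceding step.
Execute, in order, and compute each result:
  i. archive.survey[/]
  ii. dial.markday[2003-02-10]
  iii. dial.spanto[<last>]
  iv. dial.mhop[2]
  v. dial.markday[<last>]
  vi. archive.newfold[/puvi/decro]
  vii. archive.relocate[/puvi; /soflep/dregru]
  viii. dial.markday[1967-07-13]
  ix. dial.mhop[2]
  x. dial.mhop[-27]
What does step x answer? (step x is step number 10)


Answer: 1965-06-13

Derivation:
[in] archive.survey p=/
:: [mepugomp, puvi/, soflep/]
[in] dial.markday d=2003-02-10
:: 2003-02-10
[in] dial.spanto d=<last>
:: 0
[in] dial.mhop n=2
:: 2003-04-10
[in] dial.markday d=<last>
:: 2003-04-10
[in] archive.newfold p=/puvi/decro
:: ok
[in] archive.relocate s=/puvi d=/soflep/dregru
:: ok
[in] dial.markday d=1967-07-13
:: 1967-07-13
[in] dial.mhop n=2
:: 1967-09-13
[in] dial.mhop n=-27
:: 1965-06-13


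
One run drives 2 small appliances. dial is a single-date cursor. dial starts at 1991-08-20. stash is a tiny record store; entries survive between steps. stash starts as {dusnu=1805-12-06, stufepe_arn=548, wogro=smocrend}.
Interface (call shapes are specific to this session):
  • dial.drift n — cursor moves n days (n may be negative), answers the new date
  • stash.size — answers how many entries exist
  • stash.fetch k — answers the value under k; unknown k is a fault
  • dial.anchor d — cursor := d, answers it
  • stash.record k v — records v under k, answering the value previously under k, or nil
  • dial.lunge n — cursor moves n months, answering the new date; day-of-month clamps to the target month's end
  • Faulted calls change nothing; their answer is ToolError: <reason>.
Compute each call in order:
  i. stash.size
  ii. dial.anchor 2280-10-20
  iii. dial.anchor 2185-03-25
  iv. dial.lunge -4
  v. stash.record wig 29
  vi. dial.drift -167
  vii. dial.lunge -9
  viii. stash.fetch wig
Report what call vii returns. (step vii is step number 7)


Answer: 2183-09-11

Derivation:
Do: size[]
See: 3
Do: anchor[d→2280-10-20]
See: 2280-10-20
Do: anchor[d→2185-03-25]
See: 2185-03-25
Do: lunge[n→-4]
See: 2184-11-25
Do: record[k→wig; v→29]
See: nil
Do: drift[n→-167]
See: 2184-06-11
Do: lunge[n→-9]
See: 2183-09-11
Do: fetch[k→wig]
See: 29


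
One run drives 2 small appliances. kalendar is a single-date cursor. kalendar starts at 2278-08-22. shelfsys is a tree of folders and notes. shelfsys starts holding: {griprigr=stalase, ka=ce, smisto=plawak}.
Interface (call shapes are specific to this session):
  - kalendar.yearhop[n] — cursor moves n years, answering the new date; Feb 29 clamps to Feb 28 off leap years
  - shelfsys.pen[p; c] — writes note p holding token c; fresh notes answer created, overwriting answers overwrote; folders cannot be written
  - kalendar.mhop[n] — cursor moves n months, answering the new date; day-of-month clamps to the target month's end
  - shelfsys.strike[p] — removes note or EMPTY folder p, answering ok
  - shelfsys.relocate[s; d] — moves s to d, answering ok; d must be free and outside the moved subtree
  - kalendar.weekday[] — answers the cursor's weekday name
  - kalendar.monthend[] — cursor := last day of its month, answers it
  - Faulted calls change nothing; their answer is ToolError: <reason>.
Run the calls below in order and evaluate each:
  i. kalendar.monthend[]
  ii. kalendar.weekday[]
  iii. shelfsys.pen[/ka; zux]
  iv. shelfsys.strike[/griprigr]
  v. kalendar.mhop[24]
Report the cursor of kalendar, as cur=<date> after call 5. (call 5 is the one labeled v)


Answer: cur=2280-08-31

Derivation:
Do: kalendar.monthend[]
See: 2278-08-31
Do: kalendar.weekday[]
See: Saturday
Do: shelfsys.pen[/ka; zux]
See: overwrote
Do: shelfsys.strike[/griprigr]
See: ok
Do: kalendar.mhop[24]
See: 2280-08-31


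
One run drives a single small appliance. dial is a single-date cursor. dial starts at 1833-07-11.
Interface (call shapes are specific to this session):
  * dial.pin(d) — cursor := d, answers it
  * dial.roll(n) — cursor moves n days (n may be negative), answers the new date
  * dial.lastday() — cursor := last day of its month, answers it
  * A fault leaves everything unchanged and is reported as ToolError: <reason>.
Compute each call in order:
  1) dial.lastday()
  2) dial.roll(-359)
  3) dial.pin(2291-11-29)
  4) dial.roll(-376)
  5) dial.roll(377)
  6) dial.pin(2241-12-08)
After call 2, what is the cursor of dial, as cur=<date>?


$ dial.lastday
  1833-07-31
$ dial.roll n→-359
  1832-08-06
$ dial.pin d→2291-11-29
  2291-11-29
$ dial.roll n→-376
  2290-11-18
$ dial.roll n→377
  2291-11-30
$ dial.pin d→2241-12-08
  2241-12-08

Answer: cur=1832-08-06


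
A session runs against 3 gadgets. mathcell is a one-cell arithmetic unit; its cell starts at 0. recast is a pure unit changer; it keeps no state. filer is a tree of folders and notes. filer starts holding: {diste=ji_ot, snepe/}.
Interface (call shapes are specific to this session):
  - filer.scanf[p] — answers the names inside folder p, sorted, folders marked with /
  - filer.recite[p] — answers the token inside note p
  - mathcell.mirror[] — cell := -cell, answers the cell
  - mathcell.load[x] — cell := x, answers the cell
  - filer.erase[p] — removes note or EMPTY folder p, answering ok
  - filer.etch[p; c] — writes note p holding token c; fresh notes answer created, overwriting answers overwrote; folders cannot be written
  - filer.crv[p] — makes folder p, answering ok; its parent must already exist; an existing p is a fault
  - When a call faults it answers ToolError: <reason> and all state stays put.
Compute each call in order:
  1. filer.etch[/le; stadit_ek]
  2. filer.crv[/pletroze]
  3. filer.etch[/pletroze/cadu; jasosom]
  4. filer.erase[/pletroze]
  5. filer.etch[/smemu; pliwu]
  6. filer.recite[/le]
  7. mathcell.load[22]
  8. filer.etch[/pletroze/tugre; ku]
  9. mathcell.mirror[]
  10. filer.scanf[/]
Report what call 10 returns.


Answer: [diste, le, pletroze/, smemu, snepe/]

Derivation:
-> filer.etch(/le, stadit_ek)
<- created
-> filer.crv(/pletroze)
<- ok
-> filer.etch(/pletroze/cadu, jasosom)
<- created
-> filer.erase(/pletroze)
<- ToolError: not empty
-> filer.etch(/smemu, pliwu)
<- created
-> filer.recite(/le)
<- stadit_ek
-> mathcell.load(22)
<- 22
-> filer.etch(/pletroze/tugre, ku)
<- created
-> mathcell.mirror()
<- -22
-> filer.scanf(/)
<- [diste, le, pletroze/, smemu, snepe/]


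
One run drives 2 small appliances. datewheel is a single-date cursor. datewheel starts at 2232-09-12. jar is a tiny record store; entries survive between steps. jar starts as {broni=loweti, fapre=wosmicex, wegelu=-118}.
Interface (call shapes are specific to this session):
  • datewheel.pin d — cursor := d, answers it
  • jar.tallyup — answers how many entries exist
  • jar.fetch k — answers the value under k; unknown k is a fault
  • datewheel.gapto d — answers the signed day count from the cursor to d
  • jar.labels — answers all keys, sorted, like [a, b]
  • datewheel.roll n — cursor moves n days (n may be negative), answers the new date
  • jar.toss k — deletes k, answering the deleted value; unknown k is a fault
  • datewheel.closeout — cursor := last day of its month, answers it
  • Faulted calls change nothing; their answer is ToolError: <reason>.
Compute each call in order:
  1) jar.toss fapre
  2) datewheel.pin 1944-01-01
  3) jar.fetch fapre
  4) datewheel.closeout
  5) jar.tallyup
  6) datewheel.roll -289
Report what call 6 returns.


·→ jar.toss(fapre)
·← wosmicex
·→ datewheel.pin(1944-01-01)
·← 1944-01-01
·→ jar.fetch(fapre)
·← ToolError: no such key fapre
·→ datewheel.closeout()
·← 1944-01-31
·→ jar.tallyup()
·← 2
·→ datewheel.roll(-289)
·← 1943-04-17

Answer: 1943-04-17


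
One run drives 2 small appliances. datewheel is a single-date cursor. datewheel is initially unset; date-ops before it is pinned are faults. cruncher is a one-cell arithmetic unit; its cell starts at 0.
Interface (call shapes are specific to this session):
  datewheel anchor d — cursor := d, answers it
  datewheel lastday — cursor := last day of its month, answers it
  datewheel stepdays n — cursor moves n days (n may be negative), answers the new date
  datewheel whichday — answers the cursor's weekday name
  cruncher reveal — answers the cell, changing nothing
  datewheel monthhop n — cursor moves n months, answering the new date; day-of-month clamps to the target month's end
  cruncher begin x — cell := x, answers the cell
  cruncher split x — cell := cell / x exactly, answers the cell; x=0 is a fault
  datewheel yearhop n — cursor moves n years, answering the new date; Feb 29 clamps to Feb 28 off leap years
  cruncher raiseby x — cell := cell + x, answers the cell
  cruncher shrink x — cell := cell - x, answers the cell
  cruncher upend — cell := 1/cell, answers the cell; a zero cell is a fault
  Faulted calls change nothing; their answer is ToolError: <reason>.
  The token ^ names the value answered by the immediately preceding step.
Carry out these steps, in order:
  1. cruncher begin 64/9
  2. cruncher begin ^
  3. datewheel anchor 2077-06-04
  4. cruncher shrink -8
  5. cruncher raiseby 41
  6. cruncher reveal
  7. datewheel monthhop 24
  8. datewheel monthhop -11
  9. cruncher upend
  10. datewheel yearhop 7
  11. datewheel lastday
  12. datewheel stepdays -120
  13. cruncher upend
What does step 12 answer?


Step: cruncher begin[x=64/9]
Result: 64/9
Step: cruncher begin[x=^]
Result: 64/9
Step: datewheel anchor[d=2077-06-04]
Result: 2077-06-04
Step: cruncher shrink[x=-8]
Result: 136/9
Step: cruncher raiseby[x=41]
Result: 505/9
Step: cruncher reveal[]
Result: 505/9
Step: datewheel monthhop[n=24]
Result: 2079-06-04
Step: datewheel monthhop[n=-11]
Result: 2078-07-04
Step: cruncher upend[]
Result: 9/505
Step: datewheel yearhop[n=7]
Result: 2085-07-04
Step: datewheel lastday[]
Result: 2085-07-31
Step: datewheel stepdays[n=-120]
Result: 2085-04-02
Step: cruncher upend[]
Result: 505/9

Answer: 2085-04-02


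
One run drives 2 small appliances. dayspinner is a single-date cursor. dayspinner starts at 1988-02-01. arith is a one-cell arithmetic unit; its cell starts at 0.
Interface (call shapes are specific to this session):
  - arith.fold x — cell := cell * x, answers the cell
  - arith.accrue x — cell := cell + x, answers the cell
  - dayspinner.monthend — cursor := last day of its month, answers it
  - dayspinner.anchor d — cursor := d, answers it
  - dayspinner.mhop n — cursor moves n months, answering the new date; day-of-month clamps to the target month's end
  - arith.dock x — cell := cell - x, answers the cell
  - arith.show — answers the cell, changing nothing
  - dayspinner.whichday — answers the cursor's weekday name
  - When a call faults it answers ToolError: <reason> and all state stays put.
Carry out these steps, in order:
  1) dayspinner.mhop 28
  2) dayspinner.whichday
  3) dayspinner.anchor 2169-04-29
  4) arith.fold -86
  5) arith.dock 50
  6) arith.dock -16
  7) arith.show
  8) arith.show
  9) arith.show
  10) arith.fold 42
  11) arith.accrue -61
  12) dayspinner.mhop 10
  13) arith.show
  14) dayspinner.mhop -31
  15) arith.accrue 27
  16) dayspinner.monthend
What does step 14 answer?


! 1. mhop(n=28) == 1990-06-01
! 2. whichday() == Friday
! 3. anchor(d=2169-04-29) == 2169-04-29
! 4. fold(x=-86) == 0
! 5. dock(x=50) == -50
! 6. dock(x=-16) == -34
! 7. show() == -34
! 8. show() == -34
! 9. show() == -34
! 10. fold(x=42) == -1428
! 11. accrue(x=-61) == -1489
! 12. mhop(n=10) == 2170-02-28
! 13. show() == -1489
! 14. mhop(n=-31) == 2167-07-28
! 15. accrue(x=27) == -1462
! 16. monthend() == 2167-07-31

Answer: 2167-07-28


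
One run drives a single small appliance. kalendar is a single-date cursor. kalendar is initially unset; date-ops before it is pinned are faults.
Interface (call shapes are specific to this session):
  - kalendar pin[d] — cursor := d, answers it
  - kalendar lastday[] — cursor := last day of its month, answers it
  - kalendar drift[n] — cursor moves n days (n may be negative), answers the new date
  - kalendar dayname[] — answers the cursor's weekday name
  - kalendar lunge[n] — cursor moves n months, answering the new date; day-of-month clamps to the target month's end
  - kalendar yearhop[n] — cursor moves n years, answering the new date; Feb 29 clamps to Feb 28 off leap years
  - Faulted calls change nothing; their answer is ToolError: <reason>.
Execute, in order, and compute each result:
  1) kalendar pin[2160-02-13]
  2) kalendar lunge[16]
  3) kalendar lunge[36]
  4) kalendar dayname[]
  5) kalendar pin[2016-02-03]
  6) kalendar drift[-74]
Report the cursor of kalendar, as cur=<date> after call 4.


Answer: cur=2164-06-13

Derivation:
// 1. kalendar pin(d: 2160-02-13) => 2160-02-13
// 2. kalendar lunge(n: 16) => 2161-06-13
// 3. kalendar lunge(n: 36) => 2164-06-13
// 4. kalendar dayname() => Wednesday
// 5. kalendar pin(d: 2016-02-03) => 2016-02-03
// 6. kalendar drift(n: -74) => 2015-11-21


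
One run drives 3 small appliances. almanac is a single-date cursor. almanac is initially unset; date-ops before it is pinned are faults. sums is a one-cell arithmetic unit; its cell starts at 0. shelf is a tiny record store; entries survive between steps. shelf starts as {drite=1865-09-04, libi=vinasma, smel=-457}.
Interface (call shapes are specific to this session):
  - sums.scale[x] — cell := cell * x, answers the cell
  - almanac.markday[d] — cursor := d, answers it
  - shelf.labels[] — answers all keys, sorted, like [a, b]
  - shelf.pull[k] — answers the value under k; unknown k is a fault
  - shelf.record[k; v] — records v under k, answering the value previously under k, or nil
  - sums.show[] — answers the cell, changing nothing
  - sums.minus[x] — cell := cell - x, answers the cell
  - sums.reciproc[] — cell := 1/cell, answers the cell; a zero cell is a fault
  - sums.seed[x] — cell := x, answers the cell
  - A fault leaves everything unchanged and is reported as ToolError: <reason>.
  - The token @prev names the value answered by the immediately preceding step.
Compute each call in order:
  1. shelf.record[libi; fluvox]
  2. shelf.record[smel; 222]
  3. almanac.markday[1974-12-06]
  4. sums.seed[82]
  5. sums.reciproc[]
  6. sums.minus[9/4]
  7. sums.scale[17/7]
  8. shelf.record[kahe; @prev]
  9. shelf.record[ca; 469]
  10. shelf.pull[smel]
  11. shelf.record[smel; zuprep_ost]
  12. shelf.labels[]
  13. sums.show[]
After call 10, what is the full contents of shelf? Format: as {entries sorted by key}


·→ shelf.record(k=libi, v=fluvox)
·← vinasma
·→ shelf.record(k=smel, v=222)
·← -457
·→ almanac.markday(d=1974-12-06)
·← 1974-12-06
·→ sums.seed(x=82)
·← 82
·→ sums.reciproc()
·← 1/82
·→ sums.minus(x=9/4)
·← -367/164
·→ sums.scale(x=17/7)
·← -6239/1148
·→ shelf.record(k=kahe, v=@prev)
·← nil
·→ shelf.record(k=ca, v=469)
·← nil
·→ shelf.pull(k=smel)
·← 222
·→ shelf.record(k=smel, v=zuprep_ost)
·← 222
·→ shelf.labels()
·← [ca, drite, kahe, libi, smel]
·→ sums.show()
·← -6239/1148

Answer: {ca=469, drite=1865-09-04, kahe=-6239/1148, libi=fluvox, smel=222}


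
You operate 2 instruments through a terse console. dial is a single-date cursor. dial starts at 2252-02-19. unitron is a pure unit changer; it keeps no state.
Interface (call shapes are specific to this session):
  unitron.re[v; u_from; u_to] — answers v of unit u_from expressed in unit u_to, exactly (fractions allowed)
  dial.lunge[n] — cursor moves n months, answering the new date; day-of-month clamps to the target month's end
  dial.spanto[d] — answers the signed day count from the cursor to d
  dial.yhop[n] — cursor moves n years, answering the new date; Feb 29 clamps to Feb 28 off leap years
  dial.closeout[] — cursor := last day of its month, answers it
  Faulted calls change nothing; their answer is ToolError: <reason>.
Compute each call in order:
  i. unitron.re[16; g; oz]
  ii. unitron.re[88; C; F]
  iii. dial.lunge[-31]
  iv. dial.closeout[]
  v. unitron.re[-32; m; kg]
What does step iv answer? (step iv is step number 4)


~$ unitron.re v='16' u_from='g' u_to='oz'
= 25600000/45359237
~$ unitron.re v='88' u_from='C' u_to='F'
= 952/5
~$ dial.lunge n='-31'
= 2249-07-19
~$ dial.closeout
= 2249-07-31
~$ unitron.re v='-32' u_from='m' u_to='kg'
= ToolError: incompatible units

Answer: 2249-07-31


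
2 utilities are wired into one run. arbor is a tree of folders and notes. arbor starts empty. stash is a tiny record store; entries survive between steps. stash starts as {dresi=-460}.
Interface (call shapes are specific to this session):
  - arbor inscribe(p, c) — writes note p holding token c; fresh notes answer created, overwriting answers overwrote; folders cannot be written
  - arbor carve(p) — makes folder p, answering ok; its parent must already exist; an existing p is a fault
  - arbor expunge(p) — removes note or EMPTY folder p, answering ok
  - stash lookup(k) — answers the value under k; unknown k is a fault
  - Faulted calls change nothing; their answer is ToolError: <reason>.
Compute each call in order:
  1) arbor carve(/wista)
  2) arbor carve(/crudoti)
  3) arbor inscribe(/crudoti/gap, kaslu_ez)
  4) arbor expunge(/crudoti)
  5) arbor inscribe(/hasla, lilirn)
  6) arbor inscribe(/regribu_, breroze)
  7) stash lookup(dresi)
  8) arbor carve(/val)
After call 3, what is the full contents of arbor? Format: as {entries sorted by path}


Answer: {crudoti/, crudoti/gap=kaslu_ez, wista/}

Derivation:
CALL arbor carve[p=/wista]
RET  ok
CALL arbor carve[p=/crudoti]
RET  ok
CALL arbor inscribe[p=/crudoti/gap; c=kaslu_ez]
RET  created
CALL arbor expunge[p=/crudoti]
RET  ToolError: not empty
CALL arbor inscribe[p=/hasla; c=lilirn]
RET  created
CALL arbor inscribe[p=/regribu_; c=breroze]
RET  created
CALL stash lookup[k=dresi]
RET  -460
CALL arbor carve[p=/val]
RET  ok


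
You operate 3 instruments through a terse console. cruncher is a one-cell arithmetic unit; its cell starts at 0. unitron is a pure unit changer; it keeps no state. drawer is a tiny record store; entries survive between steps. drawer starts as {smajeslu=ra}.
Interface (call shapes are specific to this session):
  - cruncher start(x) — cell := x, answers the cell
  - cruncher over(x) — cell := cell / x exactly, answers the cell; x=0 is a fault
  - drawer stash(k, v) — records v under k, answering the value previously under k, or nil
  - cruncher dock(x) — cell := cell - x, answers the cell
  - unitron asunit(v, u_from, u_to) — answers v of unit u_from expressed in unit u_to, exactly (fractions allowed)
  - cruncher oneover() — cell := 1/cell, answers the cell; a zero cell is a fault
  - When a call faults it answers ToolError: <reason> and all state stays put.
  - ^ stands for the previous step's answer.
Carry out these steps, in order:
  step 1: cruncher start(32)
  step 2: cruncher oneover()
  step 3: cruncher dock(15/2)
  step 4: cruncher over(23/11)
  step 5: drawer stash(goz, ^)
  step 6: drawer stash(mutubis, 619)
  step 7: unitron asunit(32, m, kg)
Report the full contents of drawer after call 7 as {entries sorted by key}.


Answer: {goz=-2629/736, mutubis=619, smajeslu=ra}

Derivation:
→ cruncher start(x='32')
← 32
→ cruncher oneover()
← 1/32
→ cruncher dock(x='15/2')
← -239/32
→ cruncher over(x='23/11')
← -2629/736
→ drawer stash(k='goz', v='^')
← nil
→ drawer stash(k='mutubis', v='619')
← nil
→ unitron asunit(v='32', u_from='m', u_to='kg')
← ToolError: incompatible units


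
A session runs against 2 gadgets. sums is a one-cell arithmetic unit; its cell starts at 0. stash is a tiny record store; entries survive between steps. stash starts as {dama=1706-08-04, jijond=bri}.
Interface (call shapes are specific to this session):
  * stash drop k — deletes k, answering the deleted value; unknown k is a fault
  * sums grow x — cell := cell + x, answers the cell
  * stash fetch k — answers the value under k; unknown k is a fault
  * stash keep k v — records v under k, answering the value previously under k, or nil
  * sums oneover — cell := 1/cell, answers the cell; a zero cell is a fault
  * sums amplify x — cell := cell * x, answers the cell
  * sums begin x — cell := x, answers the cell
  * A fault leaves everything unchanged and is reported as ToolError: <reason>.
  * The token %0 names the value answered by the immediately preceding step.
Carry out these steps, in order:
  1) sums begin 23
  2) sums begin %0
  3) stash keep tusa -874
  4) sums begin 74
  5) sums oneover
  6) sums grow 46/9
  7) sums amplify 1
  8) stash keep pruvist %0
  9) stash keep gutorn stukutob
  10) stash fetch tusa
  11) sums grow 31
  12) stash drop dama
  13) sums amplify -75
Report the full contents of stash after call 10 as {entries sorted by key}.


I invoke sums begin using x='23': 23.
I run sums begin using x='%0', and get 23.
Using stash keep using k='tusa', v='-874', yielding nil.
I run sums begin using x='74', giving 74.
I run sums oneover(), which returns 1/74.
I use sums grow using x='46/9', which returns 3413/666.
I run sums amplify using x='1': 3413/666.
I try stash keep using k='pruvist', v='%0', → nil.
Then stash keep using k='gutorn', v='stukutob', → nil.
I invoke stash fetch using k='tusa', and observe -874.
Then sums grow using x='31', which returns 24059/666.
I call stash drop using k='dama': 1706-08-04.
Then sums amplify using x='-75', which returns -601475/222.

Answer: {dama=1706-08-04, gutorn=stukutob, jijond=bri, pruvist=3413/666, tusa=-874}


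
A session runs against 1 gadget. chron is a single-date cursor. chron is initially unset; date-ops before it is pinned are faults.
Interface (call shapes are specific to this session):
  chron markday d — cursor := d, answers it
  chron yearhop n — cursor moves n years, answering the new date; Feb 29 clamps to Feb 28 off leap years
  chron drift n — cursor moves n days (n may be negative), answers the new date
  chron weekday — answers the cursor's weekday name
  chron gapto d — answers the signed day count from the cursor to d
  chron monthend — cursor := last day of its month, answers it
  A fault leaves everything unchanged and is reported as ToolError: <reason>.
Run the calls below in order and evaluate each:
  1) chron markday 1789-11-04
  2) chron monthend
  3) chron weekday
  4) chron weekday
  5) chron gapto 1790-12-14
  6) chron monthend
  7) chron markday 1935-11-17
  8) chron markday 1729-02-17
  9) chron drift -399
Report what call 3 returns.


I call chron markday on d=1789-11-04, which returns 1789-11-04.
I run chron monthend(), and observe 1789-11-30.
I call chron weekday, — result: Monday.
Now I run chron weekday, — result: Monday.
Then chron gapto on d=1790-12-14, and see 379.
Next I call chron monthend(), which returns 1789-11-30.
Using chron markday on d=1935-11-17, and get 1935-11-17.
I run chron markday on d=1729-02-17, yielding 1729-02-17.
I use chron drift on n=-399, yielding 1728-01-15.

Answer: Monday


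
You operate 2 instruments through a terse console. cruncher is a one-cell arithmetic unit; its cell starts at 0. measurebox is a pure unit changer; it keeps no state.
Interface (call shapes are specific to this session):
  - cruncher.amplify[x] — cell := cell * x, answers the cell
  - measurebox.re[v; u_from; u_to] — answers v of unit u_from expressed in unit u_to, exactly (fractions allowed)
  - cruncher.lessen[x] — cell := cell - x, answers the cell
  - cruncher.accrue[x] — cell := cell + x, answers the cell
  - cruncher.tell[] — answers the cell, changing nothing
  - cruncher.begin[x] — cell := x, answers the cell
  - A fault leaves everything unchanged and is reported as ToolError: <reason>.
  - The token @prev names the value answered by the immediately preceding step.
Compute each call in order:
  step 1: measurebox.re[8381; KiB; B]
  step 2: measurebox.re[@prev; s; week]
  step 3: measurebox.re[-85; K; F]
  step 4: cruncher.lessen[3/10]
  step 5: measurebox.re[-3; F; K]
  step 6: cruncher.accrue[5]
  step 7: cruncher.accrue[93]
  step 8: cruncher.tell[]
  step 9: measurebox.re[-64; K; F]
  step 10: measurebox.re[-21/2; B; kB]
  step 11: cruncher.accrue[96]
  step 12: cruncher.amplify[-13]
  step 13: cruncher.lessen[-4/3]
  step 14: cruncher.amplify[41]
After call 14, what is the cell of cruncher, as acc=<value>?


Answer: acc=-3095623/30

Derivation:
I run re with v='8381', u_from='KiB', u_to='B', → 8582144.
Then re with v='@prev', u_from='s', u_to='week', and see 67048/4725.
I try re with v='-85', u_from='K', u_to='F': -61267/100.
I use lessen with x='3/10', and see -3/10.
Then re with v='-3', u_from='F', u_to='K', which returns 45667/180.
Calling accrue with x='5', giving 47/10.
I run accrue with x='93', and get 977/10.
Calling tell(), giving 977/10.
I try re with v='-64', u_from='K', u_to='F', and see -57487/100.
I try re with v='-21/2', u_from='B', u_to='kB': -21/2000.
I run accrue with x='96', giving 1937/10.
I try amplify with x='-13', → -25181/10.
I run lessen with x='-4/3': -75503/30.
Now I run amplify with x='41', and get -3095623/30.


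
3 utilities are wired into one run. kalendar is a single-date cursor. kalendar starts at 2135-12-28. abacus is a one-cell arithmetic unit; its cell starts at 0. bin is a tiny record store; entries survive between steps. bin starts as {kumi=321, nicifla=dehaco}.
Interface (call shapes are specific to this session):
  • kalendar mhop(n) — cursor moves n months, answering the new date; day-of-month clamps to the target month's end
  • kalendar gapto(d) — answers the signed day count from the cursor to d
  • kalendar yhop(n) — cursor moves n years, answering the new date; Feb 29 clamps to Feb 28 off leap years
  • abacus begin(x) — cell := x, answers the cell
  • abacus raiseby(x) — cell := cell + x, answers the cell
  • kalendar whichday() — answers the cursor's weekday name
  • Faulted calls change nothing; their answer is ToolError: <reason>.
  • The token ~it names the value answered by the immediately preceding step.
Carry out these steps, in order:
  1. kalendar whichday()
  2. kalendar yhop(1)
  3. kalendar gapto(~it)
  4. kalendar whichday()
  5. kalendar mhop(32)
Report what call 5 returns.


Step: kalendar whichday[]
Result: Wednesday
Step: kalendar yhop[n: 1]
Result: 2136-12-28
Step: kalendar gapto[d: ~it]
Result: 0
Step: kalendar whichday[]
Result: Friday
Step: kalendar mhop[n: 32]
Result: 2139-08-28

Answer: 2139-08-28


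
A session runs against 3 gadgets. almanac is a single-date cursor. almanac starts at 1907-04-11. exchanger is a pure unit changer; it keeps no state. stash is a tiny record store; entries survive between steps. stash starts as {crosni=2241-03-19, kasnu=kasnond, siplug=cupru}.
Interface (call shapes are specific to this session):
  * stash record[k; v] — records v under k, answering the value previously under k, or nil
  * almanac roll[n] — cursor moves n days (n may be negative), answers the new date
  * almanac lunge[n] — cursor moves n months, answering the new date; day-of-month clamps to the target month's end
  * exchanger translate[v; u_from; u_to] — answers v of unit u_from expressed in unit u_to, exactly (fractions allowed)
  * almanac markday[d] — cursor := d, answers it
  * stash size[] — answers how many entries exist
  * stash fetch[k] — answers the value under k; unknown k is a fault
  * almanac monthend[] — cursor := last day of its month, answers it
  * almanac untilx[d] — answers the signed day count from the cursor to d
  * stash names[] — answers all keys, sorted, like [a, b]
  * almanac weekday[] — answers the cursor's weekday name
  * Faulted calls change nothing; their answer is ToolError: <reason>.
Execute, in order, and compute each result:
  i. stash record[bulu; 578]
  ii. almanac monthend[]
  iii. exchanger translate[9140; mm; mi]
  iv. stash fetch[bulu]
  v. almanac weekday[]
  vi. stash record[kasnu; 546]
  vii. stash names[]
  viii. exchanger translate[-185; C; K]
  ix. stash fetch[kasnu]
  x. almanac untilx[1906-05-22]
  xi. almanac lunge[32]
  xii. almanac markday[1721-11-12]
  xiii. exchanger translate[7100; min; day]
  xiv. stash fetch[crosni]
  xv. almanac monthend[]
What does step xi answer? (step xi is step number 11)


~$ stash record bulu 578
= nil
~$ almanac monthend
= 1907-04-30
~$ exchanger translate 9140 mm mi
= 2285/402336
~$ stash fetch bulu
= 578
~$ almanac weekday
= Tuesday
~$ stash record kasnu 546
= kasnond
~$ stash names
= [bulu, crosni, kasnu, siplug]
~$ exchanger translate -185 C K
= 1763/20
~$ stash fetch kasnu
= 546
~$ almanac untilx 1906-05-22
= -343
~$ almanac lunge 32
= 1909-12-30
~$ almanac markday 1721-11-12
= 1721-11-12
~$ exchanger translate 7100 min day
= 355/72
~$ stash fetch crosni
= 2241-03-19
~$ almanac monthend
= 1721-11-30

Answer: 1909-12-30


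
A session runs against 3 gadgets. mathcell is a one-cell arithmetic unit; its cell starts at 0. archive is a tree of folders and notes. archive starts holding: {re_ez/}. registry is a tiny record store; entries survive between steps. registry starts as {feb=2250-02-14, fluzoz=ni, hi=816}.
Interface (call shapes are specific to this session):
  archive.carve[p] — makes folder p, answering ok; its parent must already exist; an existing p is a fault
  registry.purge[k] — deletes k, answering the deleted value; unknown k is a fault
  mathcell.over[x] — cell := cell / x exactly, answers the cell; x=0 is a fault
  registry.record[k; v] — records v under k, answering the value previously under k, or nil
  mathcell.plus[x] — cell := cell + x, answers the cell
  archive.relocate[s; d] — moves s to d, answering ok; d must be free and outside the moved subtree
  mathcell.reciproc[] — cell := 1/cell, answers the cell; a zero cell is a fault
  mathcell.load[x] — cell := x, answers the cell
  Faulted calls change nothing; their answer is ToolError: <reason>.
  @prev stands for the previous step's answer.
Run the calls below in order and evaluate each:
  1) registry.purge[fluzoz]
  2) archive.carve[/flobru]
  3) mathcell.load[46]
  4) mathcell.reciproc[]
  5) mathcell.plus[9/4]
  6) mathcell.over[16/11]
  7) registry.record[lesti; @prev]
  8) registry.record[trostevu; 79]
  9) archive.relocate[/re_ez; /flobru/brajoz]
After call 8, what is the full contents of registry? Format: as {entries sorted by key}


// 1. registry.purge(k→fluzoz) => ni
// 2. archive.carve(p→/flobru) => ok
// 3. mathcell.load(x→46) => 46
// 4. mathcell.reciproc() => 1/46
// 5. mathcell.plus(x→9/4) => 209/92
// 6. mathcell.over(x→16/11) => 2299/1472
// 7. registry.record(k→lesti, v→@prev) => nil
// 8. registry.record(k→trostevu, v→79) => nil
// 9. archive.relocate(s→/re_ez, d→/flobru/brajoz) => ok

Answer: {feb=2250-02-14, hi=816, lesti=2299/1472, trostevu=79}


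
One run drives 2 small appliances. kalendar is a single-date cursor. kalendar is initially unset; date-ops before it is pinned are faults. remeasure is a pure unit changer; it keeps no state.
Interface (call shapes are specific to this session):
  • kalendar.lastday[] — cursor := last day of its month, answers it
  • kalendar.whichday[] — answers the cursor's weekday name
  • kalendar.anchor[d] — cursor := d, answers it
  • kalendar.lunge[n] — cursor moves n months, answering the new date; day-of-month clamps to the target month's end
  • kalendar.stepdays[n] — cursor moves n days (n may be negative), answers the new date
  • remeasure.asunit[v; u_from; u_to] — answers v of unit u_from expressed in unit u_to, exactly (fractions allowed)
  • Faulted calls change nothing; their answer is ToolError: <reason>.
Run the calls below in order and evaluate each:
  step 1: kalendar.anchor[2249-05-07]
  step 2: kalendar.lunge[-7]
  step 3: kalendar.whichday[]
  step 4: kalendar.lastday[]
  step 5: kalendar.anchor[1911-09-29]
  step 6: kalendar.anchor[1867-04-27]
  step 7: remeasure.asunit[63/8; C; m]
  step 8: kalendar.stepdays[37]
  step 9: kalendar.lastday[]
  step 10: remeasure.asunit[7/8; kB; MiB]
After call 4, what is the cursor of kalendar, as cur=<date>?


Answer: cur=2248-10-31

Derivation:
·→ kalendar.anchor(d: 2249-05-07)
·← 2249-05-07
·→ kalendar.lunge(n: -7)
·← 2248-10-07
·→ kalendar.whichday()
·← Saturday
·→ kalendar.lastday()
·← 2248-10-31
·→ kalendar.anchor(d: 1911-09-29)
·← 1911-09-29
·→ kalendar.anchor(d: 1867-04-27)
·← 1867-04-27
·→ remeasure.asunit(v: 63/8, u_from: C, u_to: m)
·← ToolError: incompatible units
·→ kalendar.stepdays(n: 37)
·← 1867-06-03
·→ kalendar.lastday()
·← 1867-06-30
·→ remeasure.asunit(v: 7/8, u_from: kB, u_to: MiB)
·← 875/1048576


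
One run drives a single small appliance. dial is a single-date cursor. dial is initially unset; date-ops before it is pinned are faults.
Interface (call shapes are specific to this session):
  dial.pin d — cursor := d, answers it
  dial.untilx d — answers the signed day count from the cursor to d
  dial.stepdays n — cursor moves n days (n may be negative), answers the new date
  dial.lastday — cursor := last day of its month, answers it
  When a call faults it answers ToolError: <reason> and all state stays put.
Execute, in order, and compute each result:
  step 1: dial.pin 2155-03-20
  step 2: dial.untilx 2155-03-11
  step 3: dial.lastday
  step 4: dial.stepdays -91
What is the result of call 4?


# dial.pin(d: 2155-03-20) ~> 2155-03-20
# dial.untilx(d: 2155-03-11) ~> -9
# dial.lastday() ~> 2155-03-31
# dial.stepdays(n: -91) ~> 2154-12-30

Answer: 2154-12-30


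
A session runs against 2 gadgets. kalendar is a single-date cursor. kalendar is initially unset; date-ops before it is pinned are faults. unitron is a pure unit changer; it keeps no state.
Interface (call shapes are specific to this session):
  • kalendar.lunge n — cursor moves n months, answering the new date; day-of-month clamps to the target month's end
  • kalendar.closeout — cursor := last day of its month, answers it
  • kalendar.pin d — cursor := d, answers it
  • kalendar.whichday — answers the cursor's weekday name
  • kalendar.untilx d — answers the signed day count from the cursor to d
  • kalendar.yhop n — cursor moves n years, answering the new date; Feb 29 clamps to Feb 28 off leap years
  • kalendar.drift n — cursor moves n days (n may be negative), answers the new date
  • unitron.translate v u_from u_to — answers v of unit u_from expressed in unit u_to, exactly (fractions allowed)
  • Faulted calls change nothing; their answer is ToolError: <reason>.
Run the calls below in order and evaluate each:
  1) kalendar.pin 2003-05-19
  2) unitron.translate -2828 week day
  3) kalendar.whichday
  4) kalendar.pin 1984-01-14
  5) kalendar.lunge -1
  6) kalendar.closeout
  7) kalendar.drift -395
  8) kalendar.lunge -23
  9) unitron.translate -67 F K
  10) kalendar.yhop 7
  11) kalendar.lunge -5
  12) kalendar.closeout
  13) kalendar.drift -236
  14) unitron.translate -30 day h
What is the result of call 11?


Answer: 1987-08-01

Derivation:
I run kalendar.pin(d=2003-05-19), and see 2003-05-19.
Using unitron.translate(v=-2828, u_from=week, u_to=day), and see -19796.
Using kalendar.whichday(), and observe Monday.
Using kalendar.pin(d=1984-01-14), giving 1984-01-14.
Now I run kalendar.lunge(n=-1), and see 1983-12-14.
Calling kalendar.closeout, and get 1983-12-31.
Using kalendar.drift(n=-395), and see 1982-12-01.
Next I call kalendar.lunge(n=-23): 1981-01-01.
Next I call unitron.translate(v=-67, u_from=F, u_to=K), → 4363/20.
Using kalendar.yhop(n=7), and observe 1988-01-01.
Then kalendar.lunge(n=-5), which returns 1987-08-01.
I use kalendar.closeout(), yielding 1987-08-31.
Using kalendar.drift(n=-236), giving 1987-01-07.
Using unitron.translate(v=-30, u_from=day, u_to=h), — result: -720.


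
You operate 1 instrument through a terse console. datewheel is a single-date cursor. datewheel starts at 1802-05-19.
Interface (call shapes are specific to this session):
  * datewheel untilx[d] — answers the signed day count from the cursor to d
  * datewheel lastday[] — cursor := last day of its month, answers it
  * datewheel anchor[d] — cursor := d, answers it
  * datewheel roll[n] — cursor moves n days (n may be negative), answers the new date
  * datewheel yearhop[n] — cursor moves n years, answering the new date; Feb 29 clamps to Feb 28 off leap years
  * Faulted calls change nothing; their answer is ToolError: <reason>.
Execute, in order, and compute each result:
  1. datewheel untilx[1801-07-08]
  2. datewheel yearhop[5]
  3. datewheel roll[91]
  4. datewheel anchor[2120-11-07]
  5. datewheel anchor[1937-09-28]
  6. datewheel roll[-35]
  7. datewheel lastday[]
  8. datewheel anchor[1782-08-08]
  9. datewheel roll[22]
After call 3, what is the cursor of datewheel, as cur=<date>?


Act: datewheel untilx[d: 1801-07-08]
Obs: -315
Act: datewheel yearhop[n: 5]
Obs: 1807-05-19
Act: datewheel roll[n: 91]
Obs: 1807-08-18
Act: datewheel anchor[d: 2120-11-07]
Obs: 2120-11-07
Act: datewheel anchor[d: 1937-09-28]
Obs: 1937-09-28
Act: datewheel roll[n: -35]
Obs: 1937-08-24
Act: datewheel lastday[]
Obs: 1937-08-31
Act: datewheel anchor[d: 1782-08-08]
Obs: 1782-08-08
Act: datewheel roll[n: 22]
Obs: 1782-08-30

Answer: cur=1807-08-18


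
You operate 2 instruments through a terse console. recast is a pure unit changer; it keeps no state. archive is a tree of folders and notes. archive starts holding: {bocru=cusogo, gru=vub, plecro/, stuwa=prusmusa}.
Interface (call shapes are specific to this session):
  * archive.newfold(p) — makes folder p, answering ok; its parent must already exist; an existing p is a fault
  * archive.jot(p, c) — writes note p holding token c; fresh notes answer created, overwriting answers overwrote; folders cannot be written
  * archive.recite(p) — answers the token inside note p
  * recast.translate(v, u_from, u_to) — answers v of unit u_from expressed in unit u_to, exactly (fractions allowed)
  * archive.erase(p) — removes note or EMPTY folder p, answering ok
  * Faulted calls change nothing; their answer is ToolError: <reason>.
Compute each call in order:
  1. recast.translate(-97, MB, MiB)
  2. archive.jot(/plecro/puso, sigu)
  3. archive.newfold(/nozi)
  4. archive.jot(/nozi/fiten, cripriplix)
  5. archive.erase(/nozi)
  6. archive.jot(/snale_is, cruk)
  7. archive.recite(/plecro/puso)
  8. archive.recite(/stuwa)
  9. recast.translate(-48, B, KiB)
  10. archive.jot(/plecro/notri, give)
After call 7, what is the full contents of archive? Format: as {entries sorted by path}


==> translate(v: -97, u_from: MB, u_to: MiB)
<== -1515625/16384
==> jot(p: /plecro/puso, c: sigu)
<== created
==> newfold(p: /nozi)
<== ok
==> jot(p: /nozi/fiten, c: cripriplix)
<== created
==> erase(p: /nozi)
<== ToolError: not empty
==> jot(p: /snale_is, c: cruk)
<== created
==> recite(p: /plecro/puso)
<== sigu
==> recite(p: /stuwa)
<== prusmusa
==> translate(v: -48, u_from: B, u_to: KiB)
<== -3/64
==> jot(p: /plecro/notri, c: give)
<== created

Answer: {bocru=cusogo, gru=vub, nozi/, nozi/fiten=cripriplix, plecro/, plecro/puso=sigu, snale_is=cruk, stuwa=prusmusa}
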